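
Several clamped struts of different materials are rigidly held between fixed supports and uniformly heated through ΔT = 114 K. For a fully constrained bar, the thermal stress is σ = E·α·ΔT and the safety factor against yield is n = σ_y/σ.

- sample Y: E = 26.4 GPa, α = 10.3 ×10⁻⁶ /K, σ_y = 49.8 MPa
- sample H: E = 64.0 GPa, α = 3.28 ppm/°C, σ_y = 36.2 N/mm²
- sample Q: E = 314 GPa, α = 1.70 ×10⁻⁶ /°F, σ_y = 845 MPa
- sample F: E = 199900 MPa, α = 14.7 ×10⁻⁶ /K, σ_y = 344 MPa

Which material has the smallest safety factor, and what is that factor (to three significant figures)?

With everything in SI (GPa, ×10⁻⁶/K, MPa):
  sample Y: E = 26.40, α = 10.3, σ_y = 49.80 → σ = 31.0 MPa, n = 1.61
  sample H: E = 64.00, α = 3.28, σ_y = 36.20 → σ = 23.9 MPa, n = 1.51
  sample Q: E = 314.0, α = 3.06, σ_y = 845.0 → σ = 110 MPa, n = 7.71
  sample F: E = 199.9, α = 14.7, σ_y = 344.0 → σ = 335 MPa, n = 1.03
The minimum is sample F at n = 1.03.

sample F, n = 1.03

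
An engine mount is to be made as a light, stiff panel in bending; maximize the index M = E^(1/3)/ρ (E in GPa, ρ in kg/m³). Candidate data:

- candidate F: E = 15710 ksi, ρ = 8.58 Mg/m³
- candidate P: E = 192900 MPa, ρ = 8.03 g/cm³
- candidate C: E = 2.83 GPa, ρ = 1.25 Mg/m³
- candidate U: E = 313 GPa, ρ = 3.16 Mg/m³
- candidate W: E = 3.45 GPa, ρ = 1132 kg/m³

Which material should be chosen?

Normalizing units and computing the index:
  candidate F: E = 108.3 GPa, ρ = 8580 kg/m³
  candidate P: E = 192.9 GPa, ρ = 8030 kg/m³
  candidate C: E = 2.830 GPa, ρ = 1250 kg/m³
  candidate U: E = 313.0 GPa, ρ = 3160 kg/m³
  candidate W: E = 3.450 GPa, ρ = 1132 kg/m³
  candidate U: M = 2.15×10⁻³
  candidate W: M = 1.33×10⁻³
  candidate C: M = 1.13×10⁻³
  candidate P: M = 0.720×10⁻³
  candidate F: M = 0.556×10⁻³
Candidate U ranks first.

candidate U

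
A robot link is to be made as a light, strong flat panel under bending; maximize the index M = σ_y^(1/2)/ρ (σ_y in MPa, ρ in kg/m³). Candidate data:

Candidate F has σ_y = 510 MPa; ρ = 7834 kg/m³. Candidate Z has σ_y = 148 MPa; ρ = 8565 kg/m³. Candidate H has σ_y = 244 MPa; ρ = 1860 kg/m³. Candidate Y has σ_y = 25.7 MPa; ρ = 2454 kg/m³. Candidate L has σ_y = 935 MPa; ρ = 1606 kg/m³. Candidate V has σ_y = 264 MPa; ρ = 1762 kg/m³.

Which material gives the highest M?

Computing M directly (units already consistent):
  candidate L: M = 19.0×10⁻³
  candidate V: M = 9.22×10⁻³
  candidate H: M = 8.40×10⁻³
  candidate F: M = 2.88×10⁻³
  candidate Y: M = 2.07×10⁻³
  candidate Z: M = 1.42×10⁻³
Highest index: candidate L.

candidate L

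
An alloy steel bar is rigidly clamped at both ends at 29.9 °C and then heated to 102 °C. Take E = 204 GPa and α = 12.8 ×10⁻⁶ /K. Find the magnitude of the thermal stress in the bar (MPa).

ΔT = 72.10 K. Constrained thermal stress σ = E·α·ΔT = 204.0×10³ MPa × 12.8×10⁻⁶ × 72.10 = 188 MPa (compressive).

188 MPa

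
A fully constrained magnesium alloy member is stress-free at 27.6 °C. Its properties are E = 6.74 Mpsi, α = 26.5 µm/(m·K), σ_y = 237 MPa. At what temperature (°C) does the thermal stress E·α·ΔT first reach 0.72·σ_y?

166 °C

E = 6.74 Mpsi = 46.47 GPa.
E·α·ΔT = 170.6 MPa ⇒ ΔT = 170.6 / (46.47×10³ × 26.5×10⁻⁶) = 138.6 K.
T = 27.6 + 138.6 = 166.2 °C.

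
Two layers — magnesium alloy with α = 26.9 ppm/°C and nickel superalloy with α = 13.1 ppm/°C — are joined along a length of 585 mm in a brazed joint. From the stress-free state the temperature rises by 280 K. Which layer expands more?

magnesium alloy

α(magnesium alloy) = 26.9×10⁻⁶/K vs α(nickel superalloy) = 13.1×10⁻⁶/K.
Higher α expands more for the same ΔT: magnesium alloy.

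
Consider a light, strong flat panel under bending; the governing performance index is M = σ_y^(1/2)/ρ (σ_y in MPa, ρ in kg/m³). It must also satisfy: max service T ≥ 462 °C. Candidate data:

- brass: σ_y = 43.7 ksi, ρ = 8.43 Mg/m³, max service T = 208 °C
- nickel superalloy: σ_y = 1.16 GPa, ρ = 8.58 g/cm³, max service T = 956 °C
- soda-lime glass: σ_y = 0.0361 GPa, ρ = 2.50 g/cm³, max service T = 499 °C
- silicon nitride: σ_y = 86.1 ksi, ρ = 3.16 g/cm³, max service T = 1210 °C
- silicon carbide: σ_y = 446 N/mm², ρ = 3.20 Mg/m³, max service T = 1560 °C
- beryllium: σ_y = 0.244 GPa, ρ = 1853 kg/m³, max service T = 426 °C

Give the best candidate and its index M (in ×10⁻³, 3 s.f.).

Screen on constraints: max service T ≥ 462 °C. Survivors: nickel superalloy, soda-lime glass, silicon nitride, silicon carbide.
In SI units:
  nickel superalloy: σ_y = 1160 MPa, ρ = 8580 kg/m³
  soda-lime glass: σ_y = 36.10 MPa, ρ = 2500 kg/m³
  silicon nitride: σ_y = 593.6 MPa, ρ = 3160 kg/m³
  silicon carbide: σ_y = 446.0 MPa, ρ = 3200 kg/m³
  silicon nitride: M = 7.71×10⁻³
  silicon carbide: M = 6.60×10⁻³
  nickel superalloy: M = 3.97×10⁻³
  soda-lime glass: M = 2.40×10⁻³
Silicon nitride ranks first.

silicon nitride, M = 7.71×10⁻³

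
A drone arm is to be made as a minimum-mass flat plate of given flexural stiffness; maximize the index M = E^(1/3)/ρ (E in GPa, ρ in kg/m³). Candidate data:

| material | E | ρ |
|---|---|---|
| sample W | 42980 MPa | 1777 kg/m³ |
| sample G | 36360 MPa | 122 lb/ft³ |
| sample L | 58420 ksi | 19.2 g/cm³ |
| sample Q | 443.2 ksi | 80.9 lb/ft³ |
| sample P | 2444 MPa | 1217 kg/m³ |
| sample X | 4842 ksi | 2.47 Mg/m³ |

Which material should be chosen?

sample W

Putting every candidate on a common basis:
  sample W: E = 42.98 GPa, ρ = 1777 kg/m³
  sample G: E = 36.36 GPa, ρ = 1954 kg/m³
  sample L: E = 402.8 GPa, ρ = 19200 kg/m³
  sample Q: E = 3.056 GPa, ρ = 1296 kg/m³
  sample P: E = 2.444 GPa, ρ = 1217 kg/m³
  sample X: E = 33.38 GPa, ρ = 2470 kg/m³
  sample W: M = 1.97×10⁻³
  sample G: M = 1.70×10⁻³
  sample X: M = 1.30×10⁻³
  sample Q: M = 1.12×10⁻³
  sample P: M = 1.11×10⁻³
  sample L: M = 0.385×10⁻³
The maximum is for sample W.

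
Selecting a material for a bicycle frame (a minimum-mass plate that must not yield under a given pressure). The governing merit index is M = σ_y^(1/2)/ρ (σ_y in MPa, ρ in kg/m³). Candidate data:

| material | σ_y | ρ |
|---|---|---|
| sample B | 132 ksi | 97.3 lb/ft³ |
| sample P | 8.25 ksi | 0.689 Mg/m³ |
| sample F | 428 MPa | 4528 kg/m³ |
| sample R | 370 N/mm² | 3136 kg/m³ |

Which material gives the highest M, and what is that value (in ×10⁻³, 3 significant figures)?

sample B, M = 19.4×10⁻³

Putting every candidate on a common basis:
  sample B: σ_y = 910.1 MPa, ρ = 1559 kg/m³
  sample P: σ_y = 56.88 MPa, ρ = 689.0 kg/m³
  sample F: σ_y = 428.0 MPa, ρ = 4528 kg/m³
  sample R: σ_y = 370.0 MPa, ρ = 3136 kg/m³
  sample B: M = 19.4×10⁻³
  sample P: M = 10.9×10⁻³
  sample R: M = 6.13×10⁻³
  sample F: M = 4.57×10⁻³
Sample B has the largest M.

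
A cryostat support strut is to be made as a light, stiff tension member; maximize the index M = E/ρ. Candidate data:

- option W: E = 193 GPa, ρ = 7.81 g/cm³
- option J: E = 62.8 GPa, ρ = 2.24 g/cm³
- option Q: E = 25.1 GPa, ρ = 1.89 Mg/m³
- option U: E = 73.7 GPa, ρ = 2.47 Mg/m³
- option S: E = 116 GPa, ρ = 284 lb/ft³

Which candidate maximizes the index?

option U

Putting every candidate on a common basis:
  option W: E = 193.0 GPa, ρ = 7810 kg/m³
  option J: E = 62.80 GPa, ρ = 2240 kg/m³
  option Q: E = 25.10 GPa, ρ = 1890 kg/m³
  option U: E = 73.70 GPa, ρ = 2470 kg/m³
  option S: E = 116.0 GPa, ρ = 4549 kg/m³
  option U: M = 29.8 MN·m/kg
  option J: M = 28.0 MN·m/kg
  option S: M = 25.5 MN·m/kg
  option W: M = 24.7 MN·m/kg
  option Q: M = 13.3 MN·m/kg
Option U ranks first.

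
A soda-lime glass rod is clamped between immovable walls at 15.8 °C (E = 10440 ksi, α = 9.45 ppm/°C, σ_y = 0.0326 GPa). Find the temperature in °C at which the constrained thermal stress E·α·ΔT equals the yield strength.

E = 10440 ksi = 71.98 GPa.
σ_y = 0.0326 GPa = 32.60 MPa.
E·α·ΔT = 32.60 MPa ⇒ ΔT = 32.60 / (71.98×10³ × 9.45×10⁻⁶) = 47.93 K.
T = 15.8 + 47.93 = 63.73 °C.

63.7 °C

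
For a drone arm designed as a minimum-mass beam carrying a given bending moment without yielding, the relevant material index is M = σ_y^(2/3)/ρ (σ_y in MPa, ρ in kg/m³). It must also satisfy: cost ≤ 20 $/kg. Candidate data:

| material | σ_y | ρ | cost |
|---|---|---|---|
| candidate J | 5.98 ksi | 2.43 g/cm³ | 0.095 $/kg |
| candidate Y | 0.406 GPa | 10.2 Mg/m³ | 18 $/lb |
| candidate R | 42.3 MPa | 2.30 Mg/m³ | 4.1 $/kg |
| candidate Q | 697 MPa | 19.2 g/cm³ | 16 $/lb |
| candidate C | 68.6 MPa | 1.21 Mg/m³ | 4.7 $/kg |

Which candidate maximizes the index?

candidate C

Screen on constraints: cost ≤ 20 $/kg. Survivors: candidate J, candidate R, candidate C.
Putting every candidate on a common basis:
  candidate J: σ_y = 41.23 MPa, ρ = 2430 kg/m³
  candidate R: σ_y = 42.30 MPa, ρ = 2300 kg/m³
  candidate C: σ_y = 68.60 MPa, ρ = 1210 kg/m³
  candidate C: M = 13.8×10⁻³
  candidate R: M = 5.28×10⁻³
  candidate J: M = 4.91×10⁻³
Candidate C has the largest M.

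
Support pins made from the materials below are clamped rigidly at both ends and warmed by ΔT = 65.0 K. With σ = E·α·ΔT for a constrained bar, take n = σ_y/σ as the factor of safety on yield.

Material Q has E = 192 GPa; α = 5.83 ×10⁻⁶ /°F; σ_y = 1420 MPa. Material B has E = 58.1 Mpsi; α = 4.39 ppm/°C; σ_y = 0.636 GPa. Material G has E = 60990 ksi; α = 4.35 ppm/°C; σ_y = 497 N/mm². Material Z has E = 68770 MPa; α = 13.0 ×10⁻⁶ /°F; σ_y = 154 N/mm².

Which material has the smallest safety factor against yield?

Converting E to GPa, α to ×10⁻⁶/K, σ_y to MPa, then σ and n for each:
  material Q: E = 192.0, α = 10.5, σ_y = 1420 → σ = 131 MPa, n = 10.8
  material B: E = 400.6, α = 4.39, σ_y = 636.0 → σ = 114 MPa, n = 5.56
  material G: E = 420.5, α = 4.35, σ_y = 497.0 → σ = 119 MPa, n = 4.18
  material Z: E = 68.77, α = 23.4, σ_y = 154.0 → σ = 105 MPa, n = 1.47
Material Z has the lowest safety factor, n = 1.47.

material Z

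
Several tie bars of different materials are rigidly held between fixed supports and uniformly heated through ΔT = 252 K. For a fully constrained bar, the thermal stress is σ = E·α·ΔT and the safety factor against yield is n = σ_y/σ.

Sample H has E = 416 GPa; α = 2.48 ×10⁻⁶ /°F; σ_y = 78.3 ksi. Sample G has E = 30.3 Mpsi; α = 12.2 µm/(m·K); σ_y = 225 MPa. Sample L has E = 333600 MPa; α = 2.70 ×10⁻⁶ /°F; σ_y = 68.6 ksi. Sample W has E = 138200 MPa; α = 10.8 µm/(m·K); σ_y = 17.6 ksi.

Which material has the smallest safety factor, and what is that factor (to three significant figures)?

Per material, after unit conversion:
  sample H: E = 416.0, α = 4.46, σ_y = 539.9 → σ = 468 MPa, n = 1.15
  sample G: E = 208.9, α = 12.2, σ_y = 225.0 → σ = 642 MPa, n = 0.350
  sample L: E = 333.6, α = 4.86, σ_y = 473.0 → σ = 409 MPa, n = 1.16
  sample W: E = 138.2, α = 10.8, σ_y = 121.3 → σ = 376 MPa, n = 0.323
Smallest n: sample W with n = 0.323.

sample W, n = 0.323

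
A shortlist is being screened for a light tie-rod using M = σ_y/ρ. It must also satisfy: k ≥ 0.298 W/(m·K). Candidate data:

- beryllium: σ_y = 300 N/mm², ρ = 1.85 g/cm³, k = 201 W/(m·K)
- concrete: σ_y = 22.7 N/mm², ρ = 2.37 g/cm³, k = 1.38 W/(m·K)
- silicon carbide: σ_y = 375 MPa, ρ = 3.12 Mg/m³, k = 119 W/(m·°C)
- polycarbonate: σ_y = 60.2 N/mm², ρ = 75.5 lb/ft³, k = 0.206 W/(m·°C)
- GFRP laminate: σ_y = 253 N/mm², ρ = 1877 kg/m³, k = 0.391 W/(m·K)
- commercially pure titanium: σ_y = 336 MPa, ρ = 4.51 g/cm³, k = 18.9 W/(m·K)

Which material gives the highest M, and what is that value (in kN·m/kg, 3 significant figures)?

Screen on constraints: k ≥ 0.298 W/(m·K). Survivors: beryllium, concrete, silicon carbide, GFRP laminate, commercially pure titanium.
Putting every candidate on a common basis:
  beryllium: σ_y = 300.0 MPa, ρ = 1850 kg/m³
  concrete: σ_y = 22.70 MPa, ρ = 2370 kg/m³
  silicon carbide: σ_y = 375.0 MPa, ρ = 3120 kg/m³
  GFRP laminate: σ_y = 253.0 MPa, ρ = 1877 kg/m³
  commercially pure titanium: σ_y = 336.0 MPa, ρ = 4510 kg/m³
  beryllium: M = 162 kN·m/kg
  GFRP laminate: M = 135 kN·m/kg
  silicon carbide: M = 120 kN·m/kg
  commercially pure titanium: M = 74.5 kN·m/kg
  concrete: M = 9.58 kN·m/kg
Beryllium has the largest M.

beryllium, M = 162 kN·m/kg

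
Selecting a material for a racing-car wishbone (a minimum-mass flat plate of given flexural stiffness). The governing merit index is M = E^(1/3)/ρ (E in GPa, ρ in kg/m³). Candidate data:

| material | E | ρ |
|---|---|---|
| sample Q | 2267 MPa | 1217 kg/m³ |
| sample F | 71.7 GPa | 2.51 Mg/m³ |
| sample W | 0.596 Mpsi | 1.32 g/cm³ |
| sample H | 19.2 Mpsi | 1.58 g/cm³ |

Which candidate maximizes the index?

Putting every candidate on a common basis:
  sample Q: E = 2.267 GPa, ρ = 1217 kg/m³
  sample F: E = 71.70 GPa, ρ = 2510 kg/m³
  sample W: E = 4.109 GPa, ρ = 1320 kg/m³
  sample H: E = 132.4 GPa, ρ = 1580 kg/m³
  sample H: M = 3.23×10⁻³
  sample F: M = 1.66×10⁻³
  sample W: M = 1.21×10⁻³
  sample Q: M = 1.08×10⁻³
The maximum is for sample H.

sample H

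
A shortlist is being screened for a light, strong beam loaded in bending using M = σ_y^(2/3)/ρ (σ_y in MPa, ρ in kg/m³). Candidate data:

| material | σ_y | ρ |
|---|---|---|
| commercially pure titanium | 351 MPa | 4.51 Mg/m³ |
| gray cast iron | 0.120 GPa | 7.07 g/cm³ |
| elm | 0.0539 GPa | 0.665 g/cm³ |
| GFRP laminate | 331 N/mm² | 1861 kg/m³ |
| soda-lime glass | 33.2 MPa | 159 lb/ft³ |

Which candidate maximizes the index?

GFRP laminate

After converting to SI:
  commercially pure titanium: σ_y = 351.0 MPa, ρ = 4510 kg/m³
  gray cast iron: σ_y = 120.0 MPa, ρ = 7070 kg/m³
  elm: σ_y = 53.90 MPa, ρ = 665.0 kg/m³
  GFRP laminate: σ_y = 331.0 MPa, ρ = 1861 kg/m³
  soda-lime glass: σ_y = 33.20 MPa, ρ = 2547 kg/m³
  GFRP laminate: M = 25.7×10⁻³
  elm: M = 21.5×10⁻³
  commercially pure titanium: M = 11.0×10⁻³
  soda-lime glass: M = 4.06×10⁻³
  gray cast iron: M = 3.44×10⁻³
The maximum is for GFRP laminate.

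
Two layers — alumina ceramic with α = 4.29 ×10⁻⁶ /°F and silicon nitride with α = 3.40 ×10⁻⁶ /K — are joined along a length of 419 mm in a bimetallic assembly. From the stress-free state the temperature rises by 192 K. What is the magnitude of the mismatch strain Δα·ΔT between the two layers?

8.30×10⁻⁴

alumina ceramic: α = 4.29×10⁻⁶/°F × 9/5 = 7.72×10⁻⁶/K.
Δα = |7.72 − 3.40|×10⁻⁶/K = 4.32×10⁻⁶/K.
Mismatch strain = Δα·ΔT = 4.32×10⁻⁶ × 192.0 = 8.30×10⁻⁴.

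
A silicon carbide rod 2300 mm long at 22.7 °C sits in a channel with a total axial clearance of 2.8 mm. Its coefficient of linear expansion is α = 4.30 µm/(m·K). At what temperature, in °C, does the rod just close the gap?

306 °C

α·L₀·ΔT = 2.8 mm ⇒ ΔT = 2.8 / (4.30×10⁻⁶ × 2300.0) = 283.1 K.
T = 22.7 + 283.1 = 305.8 °C.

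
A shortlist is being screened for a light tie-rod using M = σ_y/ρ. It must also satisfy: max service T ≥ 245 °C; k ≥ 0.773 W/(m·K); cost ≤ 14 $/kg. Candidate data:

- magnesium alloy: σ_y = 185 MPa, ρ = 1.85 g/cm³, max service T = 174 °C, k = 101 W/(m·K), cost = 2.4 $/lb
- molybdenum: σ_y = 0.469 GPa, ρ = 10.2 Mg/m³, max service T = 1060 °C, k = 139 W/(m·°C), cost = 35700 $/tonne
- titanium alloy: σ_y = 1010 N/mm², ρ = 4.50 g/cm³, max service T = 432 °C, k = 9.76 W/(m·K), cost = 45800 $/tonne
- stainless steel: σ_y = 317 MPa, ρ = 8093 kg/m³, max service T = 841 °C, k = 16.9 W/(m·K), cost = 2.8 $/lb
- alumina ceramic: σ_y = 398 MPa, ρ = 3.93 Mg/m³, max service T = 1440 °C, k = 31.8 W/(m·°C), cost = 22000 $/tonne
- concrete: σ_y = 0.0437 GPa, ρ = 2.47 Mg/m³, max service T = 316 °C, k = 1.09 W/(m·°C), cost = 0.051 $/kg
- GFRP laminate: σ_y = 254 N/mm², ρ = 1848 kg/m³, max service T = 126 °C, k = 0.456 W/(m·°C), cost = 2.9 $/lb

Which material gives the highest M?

stainless steel

Screen on constraints: max service T ≥ 245 °C; k ≥ 0.773 W/(m·K); cost ≤ 14 $/kg. Survivors: stainless steel, concrete.
Normalizing units and computing the index:
  stainless steel: σ_y = 317.0 MPa, ρ = 8093 kg/m³
  concrete: σ_y = 43.70 MPa, ρ = 2470 kg/m³
  stainless steel: M = 39.2 kN·m/kg
  concrete: M = 17.7 kN·m/kg
Stainless steel has the largest M.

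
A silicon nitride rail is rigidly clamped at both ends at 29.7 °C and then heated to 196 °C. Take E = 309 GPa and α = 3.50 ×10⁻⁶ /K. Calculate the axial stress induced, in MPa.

180 MPa

ΔT = 166.3 K. Constrained thermal stress σ = E·α·ΔT = 309.0×10³ MPa × 3.50×10⁻⁶ × 166.3 = 180 MPa (compressive).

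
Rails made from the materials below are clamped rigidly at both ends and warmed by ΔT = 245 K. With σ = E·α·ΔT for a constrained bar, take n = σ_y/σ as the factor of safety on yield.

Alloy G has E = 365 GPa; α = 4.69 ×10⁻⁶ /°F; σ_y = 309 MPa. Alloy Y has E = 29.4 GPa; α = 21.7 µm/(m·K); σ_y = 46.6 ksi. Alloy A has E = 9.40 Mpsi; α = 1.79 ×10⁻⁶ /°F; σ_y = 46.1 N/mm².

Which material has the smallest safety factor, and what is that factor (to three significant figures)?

alloy G, n = 0.409

With everything in SI (GPa, ×10⁻⁶/K, MPa):
  alloy G: E = 365.0, α = 8.44, σ_y = 309.0 → σ = 755 MPa, n = 0.409
  alloy Y: E = 29.40, α = 21.7, σ_y = 321.3 → σ = 156 MPa, n = 2.06
  alloy A: E = 64.81, α = 3.22, σ_y = 46.10 → σ = 51.2 MPa, n = 0.901
The minimum is alloy G at n = 0.409.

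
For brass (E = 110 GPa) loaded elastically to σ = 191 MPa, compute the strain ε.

ε = σ/E = 191 / 110000 = 1.74×10⁻³.

1.74×10⁻³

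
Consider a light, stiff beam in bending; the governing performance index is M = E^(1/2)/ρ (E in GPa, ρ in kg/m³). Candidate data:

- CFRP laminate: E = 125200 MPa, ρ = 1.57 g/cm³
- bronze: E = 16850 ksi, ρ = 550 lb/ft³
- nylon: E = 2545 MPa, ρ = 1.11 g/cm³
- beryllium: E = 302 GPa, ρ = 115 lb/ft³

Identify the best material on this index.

Normalizing units and computing the index:
  CFRP laminate: E = 125.2 GPa, ρ = 1570 kg/m³
  bronze: E = 116.2 GPa, ρ = 8810 kg/m³
  nylon: E = 2.545 GPa, ρ = 1110 kg/m³
  beryllium: E = 302.0 GPa, ρ = 1842 kg/m³
  beryllium: M = 9.43×10⁻³
  CFRP laminate: M = 7.13×10⁻³
  nylon: M = 1.44×10⁻³
  bronze: M = 1.22×10⁻³
Beryllium ranks first.

beryllium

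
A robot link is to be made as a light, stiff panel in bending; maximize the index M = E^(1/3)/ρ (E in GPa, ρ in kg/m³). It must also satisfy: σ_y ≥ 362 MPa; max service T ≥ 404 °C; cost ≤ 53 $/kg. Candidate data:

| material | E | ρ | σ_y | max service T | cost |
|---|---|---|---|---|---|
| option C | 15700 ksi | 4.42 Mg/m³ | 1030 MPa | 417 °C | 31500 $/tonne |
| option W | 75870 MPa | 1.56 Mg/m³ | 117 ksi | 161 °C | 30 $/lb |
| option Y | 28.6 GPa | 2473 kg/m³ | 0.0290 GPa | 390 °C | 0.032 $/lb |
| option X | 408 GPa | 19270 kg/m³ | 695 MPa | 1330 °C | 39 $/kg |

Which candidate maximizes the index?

Screen on constraints: σ_y ≥ 362 MPa; max service T ≥ 404 °C; cost ≤ 53 $/kg. Survivors: option C, option X.
Convert each candidate to consistent units, then evaluate M:
  option C: E = 108.2 GPa, ρ = 4420 kg/m³
  option X: E = 408.0 GPa, ρ = 19270 kg/m³
  option C: M = 1.08×10⁻³
  option X: M = 0.385×10⁻³
Option C ranks first.

option C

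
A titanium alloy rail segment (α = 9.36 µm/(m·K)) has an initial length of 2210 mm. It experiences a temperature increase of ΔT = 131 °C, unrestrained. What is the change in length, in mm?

2.71 mm

ΔL = α·L₀·ΔT = 9.36×10⁻⁶ × 2210 mm × 131.0 K = 2.71 mm.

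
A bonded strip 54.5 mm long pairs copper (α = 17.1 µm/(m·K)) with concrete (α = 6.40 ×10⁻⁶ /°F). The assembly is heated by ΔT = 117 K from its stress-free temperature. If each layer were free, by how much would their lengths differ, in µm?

concrete: α = 6.40×10⁻⁶/°F × 9/5 = 11.5×10⁻⁶/K.
Δα = |17.1 − 11.5|×10⁻⁶/K = 5.58×10⁻⁶/K.
ΔL_mismatch = Δα·L·ΔT = 5.58×10⁻⁶ × 54.5 mm × 117.0 K = 35.6 µm.

35.6 µm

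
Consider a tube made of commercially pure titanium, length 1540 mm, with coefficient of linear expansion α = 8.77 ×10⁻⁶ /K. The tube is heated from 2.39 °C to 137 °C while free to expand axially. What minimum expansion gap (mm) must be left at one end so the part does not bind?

ΔT = 137 − 2.39 = 134.6 K.
ΔL = α·L₀·ΔT = 8.77×10⁻⁶ × 1540 mm × 134.6 K = 1.82 mm.

1.82 mm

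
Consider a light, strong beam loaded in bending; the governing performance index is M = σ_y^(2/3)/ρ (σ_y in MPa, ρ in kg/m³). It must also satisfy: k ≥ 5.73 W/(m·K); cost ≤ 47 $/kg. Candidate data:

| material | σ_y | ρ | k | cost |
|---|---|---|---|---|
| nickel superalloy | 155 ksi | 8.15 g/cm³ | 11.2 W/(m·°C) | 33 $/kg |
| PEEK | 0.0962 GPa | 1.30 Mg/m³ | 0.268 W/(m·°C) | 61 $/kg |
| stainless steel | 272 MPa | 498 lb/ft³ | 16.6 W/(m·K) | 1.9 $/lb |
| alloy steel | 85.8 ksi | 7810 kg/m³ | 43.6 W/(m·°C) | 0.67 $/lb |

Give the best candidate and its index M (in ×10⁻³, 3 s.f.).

nickel superalloy, M = 12.8×10⁻³

Screen on constraints: k ≥ 5.73 W/(m·K); cost ≤ 47 $/kg. Survivors: nickel superalloy, stainless steel, alloy steel.
After converting to SI:
  nickel superalloy: σ_y = 1069 MPa, ρ = 8150 kg/m³
  stainless steel: σ_y = 272.0 MPa, ρ = 7977 kg/m³
  alloy steel: σ_y = 591.6 MPa, ρ = 7810 kg/m³
  nickel superalloy: M = 12.8×10⁻³
  alloy steel: M = 9.02×10⁻³
  stainless steel: M = 5.26×10⁻³
Nickel superalloy has the largest M.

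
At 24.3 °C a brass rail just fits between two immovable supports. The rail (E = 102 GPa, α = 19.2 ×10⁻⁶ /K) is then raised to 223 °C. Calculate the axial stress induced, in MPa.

389 MPa

ΔT = 198.7 K. Constrained thermal stress σ = E·α·ΔT = 102.0×10³ MPa × 19.2×10⁻⁶ × 198.7 = 389 MPa (compressive).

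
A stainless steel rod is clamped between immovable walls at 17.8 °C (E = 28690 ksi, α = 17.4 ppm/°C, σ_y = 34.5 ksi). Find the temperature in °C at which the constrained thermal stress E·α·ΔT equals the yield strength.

E = 28690 ksi = 197.8 GPa.
σ_y = 34.5 ksi = 237.9 MPa.
E·α·ΔT = 237.9 MPa ⇒ ΔT = 237.9 / (197.8×10³ × 17.4×10⁻⁶) = 69.11 K.
T = 17.8 + 69.11 = 86.91 °C.

86.9 °C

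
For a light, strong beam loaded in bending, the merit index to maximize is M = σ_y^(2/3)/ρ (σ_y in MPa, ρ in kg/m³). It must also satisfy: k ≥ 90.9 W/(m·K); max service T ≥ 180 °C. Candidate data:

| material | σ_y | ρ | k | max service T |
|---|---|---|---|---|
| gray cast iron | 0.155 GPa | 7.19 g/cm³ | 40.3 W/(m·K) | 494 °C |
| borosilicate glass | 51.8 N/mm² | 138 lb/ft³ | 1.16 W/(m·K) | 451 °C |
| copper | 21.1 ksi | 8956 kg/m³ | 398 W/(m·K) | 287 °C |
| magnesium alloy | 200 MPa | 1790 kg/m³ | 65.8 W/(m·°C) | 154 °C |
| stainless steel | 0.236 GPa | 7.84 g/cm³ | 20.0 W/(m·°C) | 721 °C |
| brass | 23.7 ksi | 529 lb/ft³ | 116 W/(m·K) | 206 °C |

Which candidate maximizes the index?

brass

Screen on constraints: k ≥ 90.9 W/(m·K); max service T ≥ 180 °C. Survivors: copper, brass.
Convert each candidate to consistent units, then evaluate M:
  copper: σ_y = 145.5 MPa, ρ = 8956 kg/m³
  brass: σ_y = 163.4 MPa, ρ = 8474 kg/m³
  brass: M = 3.53×10⁻³
  copper: M = 3.09×10⁻³
Brass ranks first.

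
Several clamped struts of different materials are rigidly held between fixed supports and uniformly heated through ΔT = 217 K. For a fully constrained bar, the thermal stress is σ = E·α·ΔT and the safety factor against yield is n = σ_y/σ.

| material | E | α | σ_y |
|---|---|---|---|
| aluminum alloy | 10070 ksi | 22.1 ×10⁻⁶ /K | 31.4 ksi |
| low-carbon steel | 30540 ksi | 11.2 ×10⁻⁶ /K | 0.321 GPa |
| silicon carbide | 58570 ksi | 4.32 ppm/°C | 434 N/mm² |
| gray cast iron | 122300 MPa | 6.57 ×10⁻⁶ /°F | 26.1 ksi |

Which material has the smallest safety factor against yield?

gray cast iron

Per material, after unit conversion:
  aluminum alloy: E = 69.43, α = 22.1, σ_y = 216.5 → σ = 333 MPa, n = 0.650
  low-carbon steel: E = 210.6, α = 11.2, σ_y = 321.0 → σ = 512 MPa, n = 0.627
  silicon carbide: E = 403.8, α = 4.32, σ_y = 434.0 → σ = 379 MPa, n = 1.15
  gray cast iron: E = 122.3, α = 11.8, σ_y = 180.0 → σ = 314 MPa, n = 0.573
Gray cast iron has the lowest safety factor, n = 0.573.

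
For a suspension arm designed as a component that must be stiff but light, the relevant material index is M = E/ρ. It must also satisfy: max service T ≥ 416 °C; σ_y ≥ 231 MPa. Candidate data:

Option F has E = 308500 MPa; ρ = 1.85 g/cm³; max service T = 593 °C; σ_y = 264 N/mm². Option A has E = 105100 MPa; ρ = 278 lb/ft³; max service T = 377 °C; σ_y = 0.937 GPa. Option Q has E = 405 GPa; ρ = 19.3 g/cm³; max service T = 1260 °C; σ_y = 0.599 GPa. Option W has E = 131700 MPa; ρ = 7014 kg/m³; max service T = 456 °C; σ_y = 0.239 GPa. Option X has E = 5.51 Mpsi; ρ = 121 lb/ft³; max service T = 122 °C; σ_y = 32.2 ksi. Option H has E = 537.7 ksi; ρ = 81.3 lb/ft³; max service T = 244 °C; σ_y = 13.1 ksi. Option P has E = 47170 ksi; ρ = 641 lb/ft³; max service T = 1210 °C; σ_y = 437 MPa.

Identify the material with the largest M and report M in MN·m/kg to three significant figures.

Screen on constraints: max service T ≥ 416 °C; σ_y ≥ 231 MPa. Survivors: option F, option Q, option W, option P.
Convert each candidate to consistent units, then evaluate M:
  option F: E = 308.5 GPa, ρ = 1850 kg/m³
  option Q: E = 405.0 GPa, ρ = 19300 kg/m³
  option W: E = 131.7 GPa, ρ = 7014 kg/m³
  option P: E = 325.2 GPa, ρ = 10270 kg/m³
  option F: M = 167 MN·m/kg
  option P: M = 31.7 MN·m/kg
  option Q: M = 21.0 MN·m/kg
  option W: M = 18.8 MN·m/kg
Highest index: option F.

option F, M = 167 MN·m/kg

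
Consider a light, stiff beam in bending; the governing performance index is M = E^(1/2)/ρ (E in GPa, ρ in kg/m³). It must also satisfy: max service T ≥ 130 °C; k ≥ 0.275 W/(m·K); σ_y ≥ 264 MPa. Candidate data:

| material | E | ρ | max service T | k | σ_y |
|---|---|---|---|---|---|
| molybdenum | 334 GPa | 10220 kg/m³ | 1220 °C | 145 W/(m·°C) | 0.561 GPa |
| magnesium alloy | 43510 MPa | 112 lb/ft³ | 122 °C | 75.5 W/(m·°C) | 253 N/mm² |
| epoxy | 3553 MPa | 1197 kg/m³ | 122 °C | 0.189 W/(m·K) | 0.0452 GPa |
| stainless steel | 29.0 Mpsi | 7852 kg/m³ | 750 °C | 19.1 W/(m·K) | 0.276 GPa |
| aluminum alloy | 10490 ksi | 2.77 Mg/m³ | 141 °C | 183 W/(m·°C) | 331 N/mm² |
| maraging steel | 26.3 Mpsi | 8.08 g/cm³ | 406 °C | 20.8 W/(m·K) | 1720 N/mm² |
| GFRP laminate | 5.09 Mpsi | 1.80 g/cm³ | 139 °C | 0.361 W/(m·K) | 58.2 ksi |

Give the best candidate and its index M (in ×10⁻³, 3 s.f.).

Screen on constraints: max service T ≥ 130 °C; k ≥ 0.275 W/(m·K); σ_y ≥ 264 MPa. Survivors: molybdenum, stainless steel, aluminum alloy, maraging steel, GFRP laminate.
After converting to SI:
  molybdenum: E = 334.0 GPa, ρ = 10220 kg/m³
  stainless steel: E = 199.9 GPa, ρ = 7852 kg/m³
  aluminum alloy: E = 72.33 GPa, ρ = 2770 kg/m³
  maraging steel: E = 181.3 GPa, ρ = 8080 kg/m³
  GFRP laminate: E = 35.09 GPa, ρ = 1800 kg/m³
  GFRP laminate: M = 3.29×10⁻³
  aluminum alloy: M = 3.07×10⁻³
  stainless steel: M = 1.80×10⁻³
  molybdenum: M = 1.79×10⁻³
  maraging steel: M = 1.67×10⁻³
GFRP laminate has the largest M.

GFRP laminate, M = 3.29×10⁻³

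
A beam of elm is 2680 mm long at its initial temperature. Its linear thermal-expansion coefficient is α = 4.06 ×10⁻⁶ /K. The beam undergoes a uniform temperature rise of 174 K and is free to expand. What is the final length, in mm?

ΔL = α·L₀·ΔT = 4.06×10⁻⁶ × 2680 mm × 174.0 K = 1.89 mm.
L = L₀ + ΔL = 2680 + 1.89 = 2681.9 mm.

2681.9 mm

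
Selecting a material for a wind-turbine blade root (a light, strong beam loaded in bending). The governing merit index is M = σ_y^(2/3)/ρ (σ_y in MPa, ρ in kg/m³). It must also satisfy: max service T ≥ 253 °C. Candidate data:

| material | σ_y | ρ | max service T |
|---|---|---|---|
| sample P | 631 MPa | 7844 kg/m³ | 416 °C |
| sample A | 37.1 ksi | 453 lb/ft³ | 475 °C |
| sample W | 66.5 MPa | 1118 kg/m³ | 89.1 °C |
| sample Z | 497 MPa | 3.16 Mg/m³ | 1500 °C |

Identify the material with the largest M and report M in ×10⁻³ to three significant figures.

Screen on constraints: max service T ≥ 253 °C. Survivors: sample P, sample A, sample Z.
Normalizing units and computing the index:
  sample P: σ_y = 631.0 MPa, ρ = 7844 kg/m³
  sample A: σ_y = 255.8 MPa, ρ = 7256 kg/m³
  sample Z: σ_y = 497.0 MPa, ρ = 3160 kg/m³
  sample Z: M = 19.9×10⁻³
  sample P: M = 9.38×10⁻³
  sample A: M = 5.55×10⁻³
Highest index: sample Z.

sample Z, M = 19.9×10⁻³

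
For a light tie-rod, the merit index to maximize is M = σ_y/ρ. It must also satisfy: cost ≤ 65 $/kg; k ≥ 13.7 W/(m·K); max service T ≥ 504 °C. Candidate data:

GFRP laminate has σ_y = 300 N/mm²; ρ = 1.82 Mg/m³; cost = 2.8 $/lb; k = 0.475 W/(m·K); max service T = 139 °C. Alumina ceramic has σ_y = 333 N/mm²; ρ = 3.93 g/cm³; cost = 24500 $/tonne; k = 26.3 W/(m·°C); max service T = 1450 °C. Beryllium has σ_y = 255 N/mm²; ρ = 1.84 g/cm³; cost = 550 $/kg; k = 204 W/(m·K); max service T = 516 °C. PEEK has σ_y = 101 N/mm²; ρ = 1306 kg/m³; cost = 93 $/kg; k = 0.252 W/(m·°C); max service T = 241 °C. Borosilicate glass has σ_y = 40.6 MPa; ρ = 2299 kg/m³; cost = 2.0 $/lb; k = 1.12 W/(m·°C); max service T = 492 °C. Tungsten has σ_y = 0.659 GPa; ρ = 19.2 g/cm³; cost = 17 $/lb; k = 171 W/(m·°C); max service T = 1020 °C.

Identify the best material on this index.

Screen on constraints: cost ≤ 65 $/kg; k ≥ 13.7 W/(m·K); max service T ≥ 504 °C. Survivors: alumina ceramic, tungsten.
Normalizing units and computing the index:
  alumina ceramic: σ_y = 333.0 MPa, ρ = 3930 kg/m³
  tungsten: σ_y = 659.0 MPa, ρ = 19200 kg/m³
  alumina ceramic: M = 84.7 kN·m/kg
  tungsten: M = 34.3 kN·m/kg
Highest index: alumina ceramic.

alumina ceramic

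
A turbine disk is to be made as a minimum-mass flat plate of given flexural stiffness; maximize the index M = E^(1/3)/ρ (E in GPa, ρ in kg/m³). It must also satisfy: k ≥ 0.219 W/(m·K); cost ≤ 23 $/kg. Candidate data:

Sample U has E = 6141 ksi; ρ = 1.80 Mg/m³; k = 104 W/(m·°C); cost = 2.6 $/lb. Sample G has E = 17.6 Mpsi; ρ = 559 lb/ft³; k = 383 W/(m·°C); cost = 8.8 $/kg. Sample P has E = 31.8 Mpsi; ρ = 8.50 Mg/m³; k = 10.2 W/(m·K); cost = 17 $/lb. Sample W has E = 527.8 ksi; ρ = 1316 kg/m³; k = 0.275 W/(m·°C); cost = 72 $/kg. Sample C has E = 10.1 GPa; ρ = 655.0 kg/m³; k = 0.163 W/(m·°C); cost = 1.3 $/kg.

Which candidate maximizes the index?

Screen on constraints: k ≥ 0.219 W/(m·K); cost ≤ 23 $/kg. Survivors: sample U, sample G.
Putting every candidate on a common basis:
  sample U: E = 42.34 GPa, ρ = 1800 kg/m³
  sample G: E = 121.3 GPa, ρ = 8954 kg/m³
  sample U: M = 1.94×10⁻³
  sample G: M = 0.553×10⁻³
Highest index: sample U.

sample U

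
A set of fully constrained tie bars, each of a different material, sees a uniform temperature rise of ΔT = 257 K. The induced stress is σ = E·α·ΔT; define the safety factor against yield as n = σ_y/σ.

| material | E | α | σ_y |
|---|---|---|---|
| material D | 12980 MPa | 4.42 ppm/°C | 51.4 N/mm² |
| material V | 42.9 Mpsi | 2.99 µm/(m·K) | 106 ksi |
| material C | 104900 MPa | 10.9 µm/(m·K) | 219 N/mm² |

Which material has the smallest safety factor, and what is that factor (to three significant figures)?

With everything in SI (GPa, ×10⁻⁶/K, MPa):
  material D: E = 12.98, α = 4.42, σ_y = 51.40 → σ = 14.7 MPa, n = 3.49
  material V: E = 295.8, α = 2.99, σ_y = 730.8 → σ = 227 MPa, n = 3.22
  material C: E = 104.9, α = 10.9, σ_y = 219.0 → σ = 294 MPa, n = 0.745
Material C has the lowest safety factor, n = 0.745.

material C, n = 0.745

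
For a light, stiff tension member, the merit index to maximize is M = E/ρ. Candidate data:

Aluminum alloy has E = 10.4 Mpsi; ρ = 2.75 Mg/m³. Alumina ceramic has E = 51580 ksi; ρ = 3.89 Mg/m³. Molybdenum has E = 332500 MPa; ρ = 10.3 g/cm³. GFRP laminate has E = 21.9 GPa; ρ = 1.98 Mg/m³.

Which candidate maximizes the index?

alumina ceramic

Normalizing units and computing the index:
  aluminum alloy: E = 71.71 GPa, ρ = 2750 kg/m³
  alumina ceramic: E = 355.6 GPa, ρ = 3890 kg/m³
  molybdenum: E = 332.5 GPa, ρ = 10300 kg/m³
  GFRP laminate: E = 21.90 GPa, ρ = 1980 kg/m³
  alumina ceramic: M = 91.4 MN·m/kg
  molybdenum: M = 32.3 MN·m/kg
  aluminum alloy: M = 26.1 MN·m/kg
  GFRP laminate: M = 11.1 MN·m/kg
The maximum is for alumina ceramic.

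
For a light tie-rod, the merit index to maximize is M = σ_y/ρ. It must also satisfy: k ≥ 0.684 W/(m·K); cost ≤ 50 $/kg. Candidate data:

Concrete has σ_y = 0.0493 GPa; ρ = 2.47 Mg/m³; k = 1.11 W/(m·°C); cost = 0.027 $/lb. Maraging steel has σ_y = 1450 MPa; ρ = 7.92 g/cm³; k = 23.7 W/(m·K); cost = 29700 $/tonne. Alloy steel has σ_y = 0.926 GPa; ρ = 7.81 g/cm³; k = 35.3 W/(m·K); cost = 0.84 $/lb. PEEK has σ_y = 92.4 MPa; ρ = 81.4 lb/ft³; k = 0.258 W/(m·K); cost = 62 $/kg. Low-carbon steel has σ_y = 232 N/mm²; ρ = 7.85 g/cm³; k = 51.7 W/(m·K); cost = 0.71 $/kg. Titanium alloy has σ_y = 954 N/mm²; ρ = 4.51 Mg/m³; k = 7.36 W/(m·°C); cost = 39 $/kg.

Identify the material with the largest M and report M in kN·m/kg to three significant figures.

Screen on constraints: k ≥ 0.684 W/(m·K); cost ≤ 50 $/kg. Survivors: concrete, maraging steel, alloy steel, low-carbon steel, titanium alloy.
Putting every candidate on a common basis:
  concrete: σ_y = 49.30 MPa, ρ = 2470 kg/m³
  maraging steel: σ_y = 1450 MPa, ρ = 7920 kg/m³
  alloy steel: σ_y = 926.0 MPa, ρ = 7810 kg/m³
  low-carbon steel: σ_y = 232.0 MPa, ρ = 7850 kg/m³
  titanium alloy: σ_y = 954.0 MPa, ρ = 4510 kg/m³
  titanium alloy: M = 212 kN·m/kg
  maraging steel: M = 183 kN·m/kg
  alloy steel: M = 119 kN·m/kg
  low-carbon steel: M = 29.6 kN·m/kg
  concrete: M = 20.0 kN·m/kg
Titanium alloy ranks first.

titanium alloy, M = 212 kN·m/kg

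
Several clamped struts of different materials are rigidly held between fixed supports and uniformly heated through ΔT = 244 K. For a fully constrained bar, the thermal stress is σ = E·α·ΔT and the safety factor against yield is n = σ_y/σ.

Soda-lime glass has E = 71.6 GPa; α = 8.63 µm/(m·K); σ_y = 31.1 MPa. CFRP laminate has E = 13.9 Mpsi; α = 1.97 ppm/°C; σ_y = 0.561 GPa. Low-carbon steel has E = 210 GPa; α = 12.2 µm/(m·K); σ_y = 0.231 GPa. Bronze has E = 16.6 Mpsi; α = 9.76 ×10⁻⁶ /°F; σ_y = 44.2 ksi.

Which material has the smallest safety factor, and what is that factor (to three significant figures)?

soda-lime glass, n = 0.206

Per material, after unit conversion:
  soda-lime glass: E = 71.60, α = 8.63, σ_y = 31.10 → σ = 151 MPa, n = 0.206
  CFRP laminate: E = 95.84, α = 1.97, σ_y = 561.0 → σ = 46.1 MPa, n = 12.2
  low-carbon steel: E = 210.0, α = 12.2, σ_y = 231.0 → σ = 625 MPa, n = 0.370
  bronze: E = 114.5, α = 17.6, σ_y = 304.7 → σ = 491 MPa, n = 0.621
Soda-lime glass has the lowest safety factor, n = 0.206.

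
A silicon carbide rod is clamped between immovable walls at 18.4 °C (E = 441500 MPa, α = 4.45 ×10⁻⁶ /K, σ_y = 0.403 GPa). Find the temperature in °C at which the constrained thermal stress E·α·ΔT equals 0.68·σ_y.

158 °C

E = 441500 MPa = 441.5 GPa.
σ_y = 0.403 GPa = 403.0 MPa.
E·α·ΔT = 274.0 MPa ⇒ ΔT = 274.0 / (441.5×10³ × 4.45×10⁻⁶) = 139.5 K.
T = 18.4 + 139.5 = 157.9 °C.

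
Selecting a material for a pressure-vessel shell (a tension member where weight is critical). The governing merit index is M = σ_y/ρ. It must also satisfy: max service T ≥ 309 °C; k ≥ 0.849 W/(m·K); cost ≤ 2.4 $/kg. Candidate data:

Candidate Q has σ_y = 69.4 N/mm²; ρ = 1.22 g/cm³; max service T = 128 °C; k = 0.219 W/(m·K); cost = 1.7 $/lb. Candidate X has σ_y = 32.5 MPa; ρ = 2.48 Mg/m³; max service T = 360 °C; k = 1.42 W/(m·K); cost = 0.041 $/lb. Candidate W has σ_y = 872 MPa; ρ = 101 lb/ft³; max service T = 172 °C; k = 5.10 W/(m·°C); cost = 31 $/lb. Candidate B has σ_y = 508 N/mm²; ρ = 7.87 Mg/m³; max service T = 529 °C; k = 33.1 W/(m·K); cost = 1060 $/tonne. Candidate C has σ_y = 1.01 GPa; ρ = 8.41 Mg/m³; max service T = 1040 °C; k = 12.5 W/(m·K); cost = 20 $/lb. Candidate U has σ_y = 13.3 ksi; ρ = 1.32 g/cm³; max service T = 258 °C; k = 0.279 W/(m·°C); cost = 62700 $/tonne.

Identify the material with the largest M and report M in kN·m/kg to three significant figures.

Screen on constraints: max service T ≥ 309 °C; k ≥ 0.849 W/(m·K); cost ≤ 2.4 $/kg. Survivors: candidate X, candidate B.
Convert each candidate to consistent units, then evaluate M:
  candidate X: σ_y = 32.50 MPa, ρ = 2480 kg/m³
  candidate B: σ_y = 508.0 MPa, ρ = 7870 kg/m³
  candidate B: M = 64.5 kN·m/kg
  candidate X: M = 13.1 kN·m/kg
The maximum is for candidate B.

candidate B, M = 64.5 kN·m/kg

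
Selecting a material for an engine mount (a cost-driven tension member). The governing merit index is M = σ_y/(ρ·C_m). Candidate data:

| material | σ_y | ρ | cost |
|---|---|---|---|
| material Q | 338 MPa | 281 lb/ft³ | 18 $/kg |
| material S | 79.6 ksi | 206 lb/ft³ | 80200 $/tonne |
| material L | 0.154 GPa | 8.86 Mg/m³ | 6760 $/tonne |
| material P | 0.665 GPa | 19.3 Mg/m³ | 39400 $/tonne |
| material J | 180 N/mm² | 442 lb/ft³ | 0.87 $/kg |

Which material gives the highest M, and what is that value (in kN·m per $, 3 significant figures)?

material J, M = 29.2 kN·m per $

In SI units:
  material Q: σ_y = 338.0 MPa, ρ = 4501 kg/m³, cost = 18.00 $/kg
  material S: σ_y = 548.8 MPa, ρ = 3300 kg/m³, cost = 80.20 $/kg
  material L: σ_y = 154.0 MPa, ρ = 8860 kg/m³, cost = 6.760 $/kg
  material P: σ_y = 665.0 MPa, ρ = 19300 kg/m³, cost = 39.40 $/kg
  material J: σ_y = 180.0 MPa, ρ = 7080 kg/m³, cost = 0.8700 $/kg
  material J: M = 29.2 kN·m per $
  material Q: M = 4.17 kN·m per $
  material L: M = 2.57 kN·m per $
  material S: M = 2.07 kN·m per $
  material P: M = 0.875 kN·m per $
Material J ranks first.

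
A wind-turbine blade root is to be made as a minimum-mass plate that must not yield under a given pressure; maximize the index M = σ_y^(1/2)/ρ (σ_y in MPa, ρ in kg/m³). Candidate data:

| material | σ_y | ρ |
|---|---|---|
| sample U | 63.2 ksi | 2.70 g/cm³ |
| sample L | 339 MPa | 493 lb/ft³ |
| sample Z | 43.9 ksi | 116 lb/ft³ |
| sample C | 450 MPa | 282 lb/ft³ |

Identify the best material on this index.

sample Z

Normalizing units and computing the index:
  sample U: σ_y = 435.7 MPa, ρ = 2700 kg/m³
  sample L: σ_y = 339.0 MPa, ρ = 7897 kg/m³
  sample Z: σ_y = 302.7 MPa, ρ = 1858 kg/m³
  sample C: σ_y = 450.0 MPa, ρ = 4517 kg/m³
  sample Z: M = 9.36×10⁻³
  sample U: M = 7.73×10⁻³
  sample C: M = 4.70×10⁻³
  sample L: M = 2.33×10⁻³
Highest index: sample Z.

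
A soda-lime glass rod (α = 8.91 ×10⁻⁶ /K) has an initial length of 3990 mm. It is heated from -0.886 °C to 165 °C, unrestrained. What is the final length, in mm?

ΔT = 165 − (-0.886) = 165.9 K.
ΔL = α·L₀·ΔT = 8.91×10⁻⁶ × 3990 mm × 165.9 K = 5.90 mm.
L = L₀ + ΔL = 3990 + 5.90 = 3995.9 mm.

3995.9 mm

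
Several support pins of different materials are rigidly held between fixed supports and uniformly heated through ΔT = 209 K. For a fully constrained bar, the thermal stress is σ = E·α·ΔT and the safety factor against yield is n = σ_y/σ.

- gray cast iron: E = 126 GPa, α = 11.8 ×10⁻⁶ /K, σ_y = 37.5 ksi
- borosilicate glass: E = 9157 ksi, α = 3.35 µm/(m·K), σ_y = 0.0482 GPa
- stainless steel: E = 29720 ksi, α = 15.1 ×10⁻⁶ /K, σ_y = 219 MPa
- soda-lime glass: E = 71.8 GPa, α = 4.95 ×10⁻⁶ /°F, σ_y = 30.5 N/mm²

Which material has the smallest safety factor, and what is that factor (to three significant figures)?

soda-lime glass, n = 0.228

Converting E to GPa, α to ×10⁻⁶/K, σ_y to MPa, then σ and n for each:
  gray cast iron: E = 126.0, α = 11.8, σ_y = 258.6 → σ = 311 MPa, n = 0.832
  borosilicate glass: E = 63.14, α = 3.35, σ_y = 48.20 → σ = 44.2 MPa, n = 1.09
  stainless steel: E = 204.9, α = 15.1, σ_y = 219.0 → σ = 647 MPa, n = 0.339
  soda-lime glass: E = 71.80, α = 8.91, σ_y = 30.50 → σ = 134 MPa, n = 0.228
Soda-lime glass has the lowest safety factor, n = 0.228.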